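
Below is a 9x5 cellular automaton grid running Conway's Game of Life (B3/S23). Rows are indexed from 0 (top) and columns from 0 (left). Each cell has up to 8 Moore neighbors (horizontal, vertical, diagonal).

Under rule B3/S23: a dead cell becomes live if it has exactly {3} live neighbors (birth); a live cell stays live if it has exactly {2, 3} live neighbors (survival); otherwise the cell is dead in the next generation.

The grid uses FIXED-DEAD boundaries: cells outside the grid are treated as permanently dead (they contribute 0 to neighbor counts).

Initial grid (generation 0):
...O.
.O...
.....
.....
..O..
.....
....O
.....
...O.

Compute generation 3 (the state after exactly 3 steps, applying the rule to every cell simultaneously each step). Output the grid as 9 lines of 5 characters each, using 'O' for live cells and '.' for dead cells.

Answer: .....
.....
.....
.....
.....
.....
.....
.....
.....

Derivation:
Simulating step by step:
Generation 0 (given above): 5 live cells
Generation 1: 0 live cells
.....
.....
.....
.....
.....
.....
.....
.....
.....
Generation 2: 0 live cells
.....
.....
.....
.....
.....
.....
.....
.....
.....
Generation 3: 0 live cells
(generation 3 grid is the final answer)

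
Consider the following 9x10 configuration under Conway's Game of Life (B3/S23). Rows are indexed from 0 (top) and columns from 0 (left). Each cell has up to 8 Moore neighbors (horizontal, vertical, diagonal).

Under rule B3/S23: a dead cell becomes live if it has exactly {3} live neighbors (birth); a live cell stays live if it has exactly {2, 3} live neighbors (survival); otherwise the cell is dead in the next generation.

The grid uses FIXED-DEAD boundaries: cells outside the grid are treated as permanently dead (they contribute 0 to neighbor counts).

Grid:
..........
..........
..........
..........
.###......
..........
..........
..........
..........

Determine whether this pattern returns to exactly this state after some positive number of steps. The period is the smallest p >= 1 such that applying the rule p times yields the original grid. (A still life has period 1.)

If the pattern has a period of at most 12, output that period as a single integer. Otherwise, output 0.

Simulating and comparing each generation to the original:
Gen 0 (original, given above): 3 live cells
Gen 1: 3 live cells, differs from original
Gen 2: 3 live cells, MATCHES original -> period = 2

Answer: 2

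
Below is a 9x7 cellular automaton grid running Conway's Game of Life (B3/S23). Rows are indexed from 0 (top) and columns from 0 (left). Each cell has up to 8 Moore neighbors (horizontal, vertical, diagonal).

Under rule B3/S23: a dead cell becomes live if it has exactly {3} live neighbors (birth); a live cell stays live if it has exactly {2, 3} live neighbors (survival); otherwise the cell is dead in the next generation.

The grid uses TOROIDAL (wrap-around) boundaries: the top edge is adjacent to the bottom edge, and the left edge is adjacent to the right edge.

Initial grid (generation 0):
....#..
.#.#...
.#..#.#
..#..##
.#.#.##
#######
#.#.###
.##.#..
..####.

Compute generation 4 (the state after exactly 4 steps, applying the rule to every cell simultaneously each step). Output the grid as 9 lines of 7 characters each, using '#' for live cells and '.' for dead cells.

Simulating step by step:
Generation 0 (given above): 32 live cells
Generation 1: 17 live cells
.....#.
#.####.
.#.##.#
.###...
.......
.......
.......
#......
.##..#.
Generation 2: 13 live cells
.....#.
###....
......#
##.##..
..#....
.......
.......
.#.....
.#....#
Generation 3: 16 live cells
..#...#
##....#
...#..#
####...
.###...
.......
.......
#......
#......
Generation 4: 15 live cells
(generation 4 grid is the final answer)

Answer: ......#
.##..##
...#..#
#...#..
#..#...
..#....
.......
.......
##....#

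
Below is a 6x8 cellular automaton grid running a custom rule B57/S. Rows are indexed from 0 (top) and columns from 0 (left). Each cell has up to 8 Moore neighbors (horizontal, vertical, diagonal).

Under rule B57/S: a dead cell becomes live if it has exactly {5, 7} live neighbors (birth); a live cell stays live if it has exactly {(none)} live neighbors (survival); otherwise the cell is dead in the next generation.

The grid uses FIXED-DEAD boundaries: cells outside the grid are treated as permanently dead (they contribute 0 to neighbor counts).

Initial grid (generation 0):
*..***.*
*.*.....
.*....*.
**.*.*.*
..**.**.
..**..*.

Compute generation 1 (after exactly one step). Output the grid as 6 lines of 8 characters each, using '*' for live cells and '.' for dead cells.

Answer: ........
........
........
..*...*.
....*...
........

Derivation:
Simulating step by step:
Generation 0 (given above): 21 live cells
Generation 1: 3 live cells
(generation 1 grid is the final answer)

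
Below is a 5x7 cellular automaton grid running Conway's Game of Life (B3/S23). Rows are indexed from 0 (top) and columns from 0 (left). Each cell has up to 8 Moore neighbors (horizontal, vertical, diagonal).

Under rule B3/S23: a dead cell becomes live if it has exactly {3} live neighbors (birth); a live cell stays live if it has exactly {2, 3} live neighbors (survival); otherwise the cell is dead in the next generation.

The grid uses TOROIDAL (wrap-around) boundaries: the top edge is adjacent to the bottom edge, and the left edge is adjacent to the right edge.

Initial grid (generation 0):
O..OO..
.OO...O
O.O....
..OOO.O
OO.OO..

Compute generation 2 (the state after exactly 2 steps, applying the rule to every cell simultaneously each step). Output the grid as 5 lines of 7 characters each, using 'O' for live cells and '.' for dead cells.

Answer: .O.....
....O..
O...O..
.O..O..
.......

Derivation:
Simulating step by step:
Generation 0 (given above): 16 live cells
Generation 1: 14 live cells
....OOO
..O...O
O....OO
....OOO
OO....O
Generation 2: 6 live cells
(generation 2 grid is the final answer)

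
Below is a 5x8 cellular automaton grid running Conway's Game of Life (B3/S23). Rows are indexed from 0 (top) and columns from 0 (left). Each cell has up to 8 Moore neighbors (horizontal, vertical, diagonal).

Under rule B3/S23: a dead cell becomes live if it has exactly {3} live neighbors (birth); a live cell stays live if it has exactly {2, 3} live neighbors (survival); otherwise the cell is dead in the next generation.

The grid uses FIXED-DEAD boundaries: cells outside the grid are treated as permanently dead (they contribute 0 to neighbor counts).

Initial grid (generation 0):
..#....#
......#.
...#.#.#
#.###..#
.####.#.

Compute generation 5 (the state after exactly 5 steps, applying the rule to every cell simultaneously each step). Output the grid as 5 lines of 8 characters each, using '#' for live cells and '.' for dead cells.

Answer: ........
......##
......##
........
........

Derivation:
Simulating step by step:
Generation 0 (given above): 16 live cells
Generation 1: 10 live cells
........
......##
..##.#.#
.......#
.#..##..
Generation 2: 6 live cells
........
......##
.......#
..##.#..
........
Generation 3: 3 live cells
........
......##
.......#
........
........
Generation 4: 4 live cells
........
......##
......##
........
........
Generation 5: 4 live cells
(generation 5 grid is the final answer)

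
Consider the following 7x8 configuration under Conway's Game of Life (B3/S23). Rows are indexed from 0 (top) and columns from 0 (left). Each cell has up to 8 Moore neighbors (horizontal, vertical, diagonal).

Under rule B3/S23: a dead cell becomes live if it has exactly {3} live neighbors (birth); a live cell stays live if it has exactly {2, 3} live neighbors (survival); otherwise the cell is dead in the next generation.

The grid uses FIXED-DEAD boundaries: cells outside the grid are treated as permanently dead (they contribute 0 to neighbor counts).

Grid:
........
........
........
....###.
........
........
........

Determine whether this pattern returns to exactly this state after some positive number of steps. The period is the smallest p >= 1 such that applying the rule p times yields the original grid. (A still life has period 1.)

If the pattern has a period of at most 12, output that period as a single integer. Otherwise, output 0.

Answer: 2

Derivation:
Simulating and comparing each generation to the original:
Gen 0 (original, given above): 3 live cells
Gen 1: 3 live cells, differs from original
Gen 2: 3 live cells, MATCHES original -> period = 2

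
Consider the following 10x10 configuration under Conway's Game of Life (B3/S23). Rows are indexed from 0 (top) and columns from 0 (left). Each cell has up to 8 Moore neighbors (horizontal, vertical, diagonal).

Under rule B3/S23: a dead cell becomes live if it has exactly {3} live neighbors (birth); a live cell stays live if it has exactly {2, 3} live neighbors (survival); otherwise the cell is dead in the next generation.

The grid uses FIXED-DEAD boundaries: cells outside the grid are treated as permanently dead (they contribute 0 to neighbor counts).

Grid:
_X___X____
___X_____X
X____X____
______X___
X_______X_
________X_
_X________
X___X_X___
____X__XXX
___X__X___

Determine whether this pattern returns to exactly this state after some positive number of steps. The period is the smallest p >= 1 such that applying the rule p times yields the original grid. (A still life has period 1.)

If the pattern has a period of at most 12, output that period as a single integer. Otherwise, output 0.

Answer: 0

Derivation:
Simulating and comparing each generation to the original:
Gen 0 (original, given above): 20 live cells
Gen 1: 12 live cells, differs from original
Gen 2: 8 live cells, differs from original
Gen 3: 8 live cells, differs from original
Gen 4: 13 live cells, differs from original
Gen 5: 9 live cells, differs from original
Gen 6: 12 live cells, differs from original
Gen 7: 11 live cells, differs from original
Gen 8: 15 live cells, differs from original
Gen 9: 13 live cells, differs from original
Gen 10: 13 live cells, differs from original
Gen 11: 17 live cells, differs from original
Gen 12: 14 live cells, differs from original
No period found within 12 steps.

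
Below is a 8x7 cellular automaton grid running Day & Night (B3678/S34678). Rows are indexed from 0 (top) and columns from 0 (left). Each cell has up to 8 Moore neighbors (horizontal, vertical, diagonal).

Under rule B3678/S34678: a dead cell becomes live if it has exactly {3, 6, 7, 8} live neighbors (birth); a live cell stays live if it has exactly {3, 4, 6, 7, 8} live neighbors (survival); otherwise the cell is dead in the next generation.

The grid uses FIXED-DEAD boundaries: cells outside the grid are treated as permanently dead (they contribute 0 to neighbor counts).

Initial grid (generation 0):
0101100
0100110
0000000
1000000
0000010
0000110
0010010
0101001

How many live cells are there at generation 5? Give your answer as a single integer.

Answer: 6

Derivation:
Simulating step by step:
Generation 0 (given above): 15 live cells
Generation 1: 14 live cells
0010110
0011100
0000000
0000000
0000100
0000111
0001011
0010000
Generation 2: 10 live cells
0000100
0001110
0001000
0000000
0000000
0001101
0000011
0000000
Generation 3: 7 live cells
0001110
0001100
0000000
0000000
0000000
0000000
0000110
0000000
Generation 4: 5 live cells
0001100
0001110
0000000
0000000
0000000
0000000
0000000
0000000
Generation 5: 6 live cells
0001110
0001100
0000100
0000000
0000000
0000000
0000000
0000000
Population at generation 5: 6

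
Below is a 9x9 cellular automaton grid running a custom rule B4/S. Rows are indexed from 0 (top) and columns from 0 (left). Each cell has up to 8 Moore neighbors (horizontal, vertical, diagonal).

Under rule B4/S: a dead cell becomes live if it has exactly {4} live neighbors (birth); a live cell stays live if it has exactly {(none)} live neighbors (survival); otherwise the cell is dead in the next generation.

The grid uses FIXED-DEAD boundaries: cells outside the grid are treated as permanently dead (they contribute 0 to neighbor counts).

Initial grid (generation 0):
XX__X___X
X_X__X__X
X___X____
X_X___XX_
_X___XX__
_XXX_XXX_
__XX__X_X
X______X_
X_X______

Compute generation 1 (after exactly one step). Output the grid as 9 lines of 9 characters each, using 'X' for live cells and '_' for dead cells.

Answer: _________
_________
_________
_X___X___
_________
____X____
_X_______
_X_______
_________

Derivation:
Simulating step by step:
Generation 0 (given above): 31 live cells
Generation 1: 5 live cells
(generation 1 grid is the final answer)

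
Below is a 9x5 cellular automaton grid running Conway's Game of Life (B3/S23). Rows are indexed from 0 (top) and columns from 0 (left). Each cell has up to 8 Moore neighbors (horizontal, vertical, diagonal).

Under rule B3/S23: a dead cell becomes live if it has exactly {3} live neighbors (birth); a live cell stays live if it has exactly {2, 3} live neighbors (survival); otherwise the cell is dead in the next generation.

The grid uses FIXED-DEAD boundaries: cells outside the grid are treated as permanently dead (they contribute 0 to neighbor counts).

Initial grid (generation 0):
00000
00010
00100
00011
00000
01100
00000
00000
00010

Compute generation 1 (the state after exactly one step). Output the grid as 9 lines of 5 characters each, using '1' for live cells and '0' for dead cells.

Simulating step by step:
Generation 0 (given above): 7 live cells
Generation 1: 5 live cells
(generation 1 grid is the final answer)

Answer: 00000
00000
00101
00010
00110
00000
00000
00000
00000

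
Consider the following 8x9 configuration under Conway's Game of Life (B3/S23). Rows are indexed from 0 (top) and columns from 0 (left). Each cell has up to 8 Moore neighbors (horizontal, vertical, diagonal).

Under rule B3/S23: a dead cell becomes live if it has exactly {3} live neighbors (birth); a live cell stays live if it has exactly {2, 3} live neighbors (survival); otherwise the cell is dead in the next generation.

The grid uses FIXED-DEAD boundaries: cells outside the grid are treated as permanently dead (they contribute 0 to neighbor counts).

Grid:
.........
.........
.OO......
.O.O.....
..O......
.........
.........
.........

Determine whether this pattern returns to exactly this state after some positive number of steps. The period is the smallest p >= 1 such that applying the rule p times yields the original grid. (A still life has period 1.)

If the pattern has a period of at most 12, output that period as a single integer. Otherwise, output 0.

Simulating and comparing each generation to the original:
Gen 0 (original, given above): 5 live cells
Gen 1: 5 live cells, MATCHES original -> period = 1

Answer: 1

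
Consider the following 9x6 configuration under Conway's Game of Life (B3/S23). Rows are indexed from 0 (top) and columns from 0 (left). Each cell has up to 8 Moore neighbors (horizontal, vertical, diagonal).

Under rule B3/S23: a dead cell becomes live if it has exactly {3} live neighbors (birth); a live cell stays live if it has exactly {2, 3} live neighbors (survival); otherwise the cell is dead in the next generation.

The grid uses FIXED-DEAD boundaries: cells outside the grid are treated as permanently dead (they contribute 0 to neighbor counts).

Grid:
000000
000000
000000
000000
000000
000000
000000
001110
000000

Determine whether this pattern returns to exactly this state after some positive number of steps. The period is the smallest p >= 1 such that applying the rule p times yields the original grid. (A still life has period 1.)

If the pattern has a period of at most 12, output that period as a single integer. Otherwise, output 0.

Answer: 2

Derivation:
Simulating and comparing each generation to the original:
Gen 0 (original, given above): 3 live cells
Gen 1: 3 live cells, differs from original
Gen 2: 3 live cells, MATCHES original -> period = 2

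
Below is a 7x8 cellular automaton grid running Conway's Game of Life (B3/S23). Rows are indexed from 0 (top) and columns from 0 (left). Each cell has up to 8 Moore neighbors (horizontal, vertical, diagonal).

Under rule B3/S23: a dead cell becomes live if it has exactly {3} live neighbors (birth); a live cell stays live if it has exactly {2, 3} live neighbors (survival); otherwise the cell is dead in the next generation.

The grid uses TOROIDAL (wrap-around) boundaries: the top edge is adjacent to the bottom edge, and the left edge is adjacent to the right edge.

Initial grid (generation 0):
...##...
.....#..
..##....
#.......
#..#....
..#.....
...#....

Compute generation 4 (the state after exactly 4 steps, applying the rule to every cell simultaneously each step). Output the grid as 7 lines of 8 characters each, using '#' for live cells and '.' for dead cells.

Answer: ...#....
..###...
##.##...
........
##......
........
........

Derivation:
Simulating step by step:
Generation 0 (given above): 10 live cells
Generation 1: 12 live cells
...##...
..#.....
........
.###....
.#......
..##....
..###...
Generation 2: 9 live cells
....#...
...#....
.#.#....
.##.....
.#......
.#..#...
........
Generation 3: 9 live cells
........
..###...
.#.#....
##......
##......
........
........
Generation 4: 10 live cells
(generation 4 grid is the final answer)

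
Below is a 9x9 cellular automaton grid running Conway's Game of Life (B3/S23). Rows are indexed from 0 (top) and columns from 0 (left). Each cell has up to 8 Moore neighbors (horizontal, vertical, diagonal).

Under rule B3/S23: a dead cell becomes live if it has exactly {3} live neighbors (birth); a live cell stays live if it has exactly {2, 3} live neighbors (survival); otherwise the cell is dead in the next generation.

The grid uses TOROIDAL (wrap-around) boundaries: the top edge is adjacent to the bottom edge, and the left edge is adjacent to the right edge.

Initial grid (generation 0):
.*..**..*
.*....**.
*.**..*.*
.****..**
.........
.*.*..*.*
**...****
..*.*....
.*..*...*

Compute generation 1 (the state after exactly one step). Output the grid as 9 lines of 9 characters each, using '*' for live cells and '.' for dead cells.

Answer: .**.***.*
.*.**.*..
....***..
.*..*..**
.*..*...*
.**..**.*
.*.****.*
..***.*..
.**.*....

Derivation:
Simulating step by step:
Generation 0 (given above): 33 live cells
Generation 1: 38 live cells
(generation 1 grid is the final answer)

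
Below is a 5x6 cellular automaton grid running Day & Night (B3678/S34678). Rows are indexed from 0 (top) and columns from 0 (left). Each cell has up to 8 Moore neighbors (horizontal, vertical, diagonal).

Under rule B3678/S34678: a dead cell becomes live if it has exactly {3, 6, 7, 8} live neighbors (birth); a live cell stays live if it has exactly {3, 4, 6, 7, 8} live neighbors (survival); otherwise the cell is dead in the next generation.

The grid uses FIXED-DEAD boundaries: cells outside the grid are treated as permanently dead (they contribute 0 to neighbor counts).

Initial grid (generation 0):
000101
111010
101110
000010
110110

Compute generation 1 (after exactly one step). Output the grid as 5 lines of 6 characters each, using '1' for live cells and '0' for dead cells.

Simulating step by step:
Generation 0 (given above): 15 live cells
Generation 1: 15 live cells
(generation 1 grid is the final answer)

Answer: 011010
011111
001011
100111
000000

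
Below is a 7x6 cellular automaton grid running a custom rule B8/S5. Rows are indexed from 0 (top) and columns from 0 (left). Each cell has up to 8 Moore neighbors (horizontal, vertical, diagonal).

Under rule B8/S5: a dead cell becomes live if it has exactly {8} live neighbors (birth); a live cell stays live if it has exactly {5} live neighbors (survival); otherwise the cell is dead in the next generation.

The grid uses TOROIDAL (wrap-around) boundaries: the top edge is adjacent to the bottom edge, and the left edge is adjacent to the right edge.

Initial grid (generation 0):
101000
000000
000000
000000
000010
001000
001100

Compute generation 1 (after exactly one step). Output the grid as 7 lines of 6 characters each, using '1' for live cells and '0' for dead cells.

Answer: 000000
000000
000000
000000
000000
000000
000000

Derivation:
Simulating step by step:
Generation 0 (given above): 6 live cells
Generation 1: 0 live cells
(generation 1 grid is the final answer)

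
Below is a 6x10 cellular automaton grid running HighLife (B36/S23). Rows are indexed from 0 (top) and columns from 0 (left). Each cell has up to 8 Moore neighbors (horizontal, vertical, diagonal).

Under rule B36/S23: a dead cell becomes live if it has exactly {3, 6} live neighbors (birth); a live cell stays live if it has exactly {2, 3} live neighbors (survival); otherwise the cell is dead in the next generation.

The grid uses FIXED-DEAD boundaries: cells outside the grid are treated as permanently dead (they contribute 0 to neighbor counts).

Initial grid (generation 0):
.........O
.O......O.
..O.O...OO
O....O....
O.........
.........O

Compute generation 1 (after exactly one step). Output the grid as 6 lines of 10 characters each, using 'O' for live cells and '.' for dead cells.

Answer: ..........
........O.
.O......OO
.O........
..........
..........

Derivation:
Simulating step by step:
Generation 0 (given above): 11 live cells
Generation 1: 5 live cells
(generation 1 grid is the final answer)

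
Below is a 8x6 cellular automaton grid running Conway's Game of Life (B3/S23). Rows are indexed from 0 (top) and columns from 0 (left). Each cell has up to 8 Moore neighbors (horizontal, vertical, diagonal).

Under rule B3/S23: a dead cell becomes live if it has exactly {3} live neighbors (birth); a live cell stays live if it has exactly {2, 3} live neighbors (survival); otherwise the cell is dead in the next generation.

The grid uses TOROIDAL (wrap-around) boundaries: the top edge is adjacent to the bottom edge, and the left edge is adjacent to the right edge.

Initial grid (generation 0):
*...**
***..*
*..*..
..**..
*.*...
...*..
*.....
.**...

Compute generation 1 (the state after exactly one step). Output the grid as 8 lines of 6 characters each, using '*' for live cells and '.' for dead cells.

Simulating step by step:
Generation 0 (given above): 17 live cells
Generation 1: 16 live cells
(generation 1 grid is the final answer)

Answer: ...**.
..**..
*..***
..**..
.**...
.*....
.**...
.*....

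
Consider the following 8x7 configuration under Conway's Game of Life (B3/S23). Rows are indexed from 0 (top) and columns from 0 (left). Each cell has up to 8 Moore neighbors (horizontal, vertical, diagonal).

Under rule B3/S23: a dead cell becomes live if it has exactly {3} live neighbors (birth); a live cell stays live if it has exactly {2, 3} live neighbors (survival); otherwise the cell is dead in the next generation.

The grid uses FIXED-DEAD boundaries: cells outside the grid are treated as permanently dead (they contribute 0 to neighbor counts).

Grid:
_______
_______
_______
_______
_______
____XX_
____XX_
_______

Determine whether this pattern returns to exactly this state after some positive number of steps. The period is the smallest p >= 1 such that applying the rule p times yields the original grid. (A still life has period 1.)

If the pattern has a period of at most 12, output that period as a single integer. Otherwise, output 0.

Simulating and comparing each generation to the original:
Gen 0 (original, given above): 4 live cells
Gen 1: 4 live cells, MATCHES original -> period = 1

Answer: 1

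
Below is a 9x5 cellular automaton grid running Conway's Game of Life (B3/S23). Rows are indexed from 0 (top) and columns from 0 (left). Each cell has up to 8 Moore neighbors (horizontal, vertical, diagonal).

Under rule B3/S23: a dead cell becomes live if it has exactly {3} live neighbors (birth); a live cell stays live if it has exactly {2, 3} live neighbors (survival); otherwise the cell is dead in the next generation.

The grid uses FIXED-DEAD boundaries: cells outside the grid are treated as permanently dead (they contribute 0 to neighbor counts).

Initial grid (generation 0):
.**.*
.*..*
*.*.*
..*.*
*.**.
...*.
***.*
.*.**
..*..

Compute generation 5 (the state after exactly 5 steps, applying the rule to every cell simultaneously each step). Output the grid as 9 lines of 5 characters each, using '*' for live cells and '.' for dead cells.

Answer: ..**.
..*.*
....*
...**
...**
**.**
**.**
...**
.....

Derivation:
Simulating step by step:
Generation 0 (given above): 22 live cells
Generation 1: 21 live cells
.***.
*...*
..*.*
..*.*
.**.*
*...*
**..*
*...*
..**.
Generation 2: 22 live cells
.***.
....*
.*..*
..*.*
.**.*
*.*.*
**.**
*.*.*
...*.
Generation 3: 17 live cells
..**.
.*..*
....*
..*.*
..*.*
*...*
*...*
*.*.*
...*.
Generation 4: 15 live cells
..**.
..*.*
....*
....*
.*..*
.*..*
*...*
.*..*
...*.
Generation 5: 19 live cells
(generation 5 grid is the final answer)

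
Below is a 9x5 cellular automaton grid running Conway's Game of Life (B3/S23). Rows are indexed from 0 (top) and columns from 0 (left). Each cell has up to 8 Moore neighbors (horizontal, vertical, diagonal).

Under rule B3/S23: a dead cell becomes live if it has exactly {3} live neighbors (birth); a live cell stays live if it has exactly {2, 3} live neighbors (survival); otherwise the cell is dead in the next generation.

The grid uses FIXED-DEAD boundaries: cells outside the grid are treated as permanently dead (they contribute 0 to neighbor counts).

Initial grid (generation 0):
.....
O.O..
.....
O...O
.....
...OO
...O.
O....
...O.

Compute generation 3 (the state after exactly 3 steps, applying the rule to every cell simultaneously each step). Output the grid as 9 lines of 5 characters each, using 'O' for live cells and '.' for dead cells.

Simulating step by step:
Generation 0 (given above): 9 live cells
Generation 1: 7 live cells
.....
.....
.O...
.....
...OO
...OO
...OO
.....
.....
Generation 2: 5 live cells
.....
.....
.....
.....
...OO
..O..
...OO
.....
.....
Generation 3: 3 live cells
(generation 3 grid is the final answer)

Answer: .....
.....
.....
.....
...O.
..O..
...O.
.....
.....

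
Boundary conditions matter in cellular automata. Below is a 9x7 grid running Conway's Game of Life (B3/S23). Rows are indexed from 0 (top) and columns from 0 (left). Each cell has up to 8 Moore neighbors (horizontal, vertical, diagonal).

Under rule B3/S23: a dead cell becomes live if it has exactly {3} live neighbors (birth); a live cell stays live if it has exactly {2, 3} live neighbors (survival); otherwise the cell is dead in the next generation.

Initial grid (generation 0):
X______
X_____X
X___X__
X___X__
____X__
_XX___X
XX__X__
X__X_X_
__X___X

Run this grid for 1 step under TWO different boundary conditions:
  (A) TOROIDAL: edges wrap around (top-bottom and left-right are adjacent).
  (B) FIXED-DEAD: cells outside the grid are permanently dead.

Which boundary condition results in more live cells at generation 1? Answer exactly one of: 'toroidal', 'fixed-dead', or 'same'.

Answer: toroidal

Derivation:
Under TOROIDAL boundary, generation 1:
XX_____
XX____X
XX___X_
___XXX_
XX_X_X_
_XXX_X_
___XXX_
X_XXXX_
XX____X
Population = 30

Under FIXED-DEAD boundary, generation 1:
_______
XX_____
XX___X_
___XXX_
_X_X_X_
XXXX_X_
X__XXX_
X_XXXX_
_______
Population = 25

Comparison: toroidal=30, fixed-dead=25 -> toroidal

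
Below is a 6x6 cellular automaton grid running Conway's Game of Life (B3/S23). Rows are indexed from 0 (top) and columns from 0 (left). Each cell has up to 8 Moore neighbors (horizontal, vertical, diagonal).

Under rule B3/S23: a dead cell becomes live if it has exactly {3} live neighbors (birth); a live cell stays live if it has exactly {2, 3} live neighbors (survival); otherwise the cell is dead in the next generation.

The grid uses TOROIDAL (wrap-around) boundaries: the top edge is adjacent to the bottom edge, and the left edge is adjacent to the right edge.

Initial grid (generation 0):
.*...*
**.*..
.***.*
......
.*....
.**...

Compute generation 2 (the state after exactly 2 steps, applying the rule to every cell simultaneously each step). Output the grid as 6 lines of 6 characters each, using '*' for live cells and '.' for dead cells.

Answer: ..*...
..**..
.*.***
*..*..
......
.**...

Derivation:
Simulating step by step:
Generation 0 (given above): 12 live cells
Generation 1: 11 live cells
......
...*.*
.*.**.
**....
.**...
.**...
Generation 2: 11 live cells
(generation 2 grid is the final answer)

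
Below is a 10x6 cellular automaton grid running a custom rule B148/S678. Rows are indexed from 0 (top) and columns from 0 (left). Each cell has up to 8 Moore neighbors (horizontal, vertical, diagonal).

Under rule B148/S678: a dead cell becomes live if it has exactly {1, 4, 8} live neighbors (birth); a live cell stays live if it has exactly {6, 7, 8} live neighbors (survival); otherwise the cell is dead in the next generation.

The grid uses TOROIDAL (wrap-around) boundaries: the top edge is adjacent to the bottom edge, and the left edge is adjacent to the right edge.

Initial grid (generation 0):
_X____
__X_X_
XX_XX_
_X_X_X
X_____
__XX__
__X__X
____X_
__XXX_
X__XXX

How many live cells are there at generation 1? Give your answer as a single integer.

Simulating step by step:
Generation 0 (given above): 23 live cells
Generation 1: 13 live cells
___XXX
_X_X__
_____X
__X_X_
__X___
______
X__X__
X_____
______
__X___
Population at generation 1: 13

Answer: 13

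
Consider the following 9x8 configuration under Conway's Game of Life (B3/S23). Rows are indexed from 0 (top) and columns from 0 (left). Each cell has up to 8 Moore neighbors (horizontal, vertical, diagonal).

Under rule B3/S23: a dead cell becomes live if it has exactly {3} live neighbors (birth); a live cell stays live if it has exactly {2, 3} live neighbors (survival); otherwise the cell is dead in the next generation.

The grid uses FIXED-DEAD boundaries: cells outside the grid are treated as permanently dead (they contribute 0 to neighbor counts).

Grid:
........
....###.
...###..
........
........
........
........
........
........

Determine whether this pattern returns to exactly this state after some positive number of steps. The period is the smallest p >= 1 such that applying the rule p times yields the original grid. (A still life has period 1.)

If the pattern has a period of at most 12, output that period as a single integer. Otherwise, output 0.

Answer: 2

Derivation:
Simulating and comparing each generation to the original:
Gen 0 (original, given above): 6 live cells
Gen 1: 6 live cells, differs from original
Gen 2: 6 live cells, MATCHES original -> period = 2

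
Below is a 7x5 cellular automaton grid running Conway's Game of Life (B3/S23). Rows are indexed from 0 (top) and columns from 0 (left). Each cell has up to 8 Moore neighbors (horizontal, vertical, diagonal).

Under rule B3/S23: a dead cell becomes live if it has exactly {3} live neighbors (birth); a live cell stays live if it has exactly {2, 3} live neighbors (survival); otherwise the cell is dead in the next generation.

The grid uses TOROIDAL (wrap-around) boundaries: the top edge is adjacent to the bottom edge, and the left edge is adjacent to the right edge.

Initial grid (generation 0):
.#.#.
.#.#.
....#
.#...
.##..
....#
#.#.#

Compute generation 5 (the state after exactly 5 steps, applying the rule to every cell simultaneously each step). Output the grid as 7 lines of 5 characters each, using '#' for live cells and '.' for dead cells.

Answer: .....
.....
...#.
...##
#..#.
.....
.....

Derivation:
Simulating step by step:
Generation 0 (given above): 12 live cells
Generation 1: 19 live cells
.#.#.
#..##
#.#..
###..
###..
..#.#
###.#
Generation 2: 8 live cells
.....
#..#.
..#..
...##
....#
....#
....#
Generation 3: 9 live cells
....#
.....
..#..
...##
#...#
#..##
.....
Generation 4: 8 live cells
.....
.....
...#.
#..##
.....
#..#.
#..#.
Generation 5: 5 live cells
(generation 5 grid is the final answer)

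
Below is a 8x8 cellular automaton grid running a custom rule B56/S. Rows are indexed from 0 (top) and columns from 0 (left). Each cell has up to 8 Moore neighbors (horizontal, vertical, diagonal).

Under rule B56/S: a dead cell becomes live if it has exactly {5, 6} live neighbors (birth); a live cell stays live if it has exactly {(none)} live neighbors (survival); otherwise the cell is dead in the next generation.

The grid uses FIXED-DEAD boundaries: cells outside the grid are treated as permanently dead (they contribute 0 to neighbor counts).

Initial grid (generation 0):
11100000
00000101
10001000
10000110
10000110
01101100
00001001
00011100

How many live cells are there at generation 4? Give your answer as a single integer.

Answer: 0

Derivation:
Simulating step by step:
Generation 0 (given above): 22 live cells
Generation 1: 2 live cells
00000000
00000000
00000000
00000000
00000000
00000000
00010100
00000000
Generation 2: 0 live cells
00000000
00000000
00000000
00000000
00000000
00000000
00000000
00000000
Generation 3: 0 live cells
00000000
00000000
00000000
00000000
00000000
00000000
00000000
00000000
Generation 4: 0 live cells
00000000
00000000
00000000
00000000
00000000
00000000
00000000
00000000
Population at generation 4: 0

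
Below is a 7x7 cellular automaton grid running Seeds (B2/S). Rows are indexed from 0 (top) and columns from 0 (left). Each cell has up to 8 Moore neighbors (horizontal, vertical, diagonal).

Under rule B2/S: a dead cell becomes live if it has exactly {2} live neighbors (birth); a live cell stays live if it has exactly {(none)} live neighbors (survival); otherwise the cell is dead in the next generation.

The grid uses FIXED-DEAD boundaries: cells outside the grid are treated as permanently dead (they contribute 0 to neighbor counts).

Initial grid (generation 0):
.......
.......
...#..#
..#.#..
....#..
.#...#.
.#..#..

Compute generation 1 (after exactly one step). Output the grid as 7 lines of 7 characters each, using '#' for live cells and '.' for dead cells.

Simulating step by step:
Generation 0 (given above): 9 live cells
Generation 1: 11 live cells
(generation 1 grid is the final answer)

Answer: .......
.......
..#.##.
.......
.##....
#.##...
#.#..#.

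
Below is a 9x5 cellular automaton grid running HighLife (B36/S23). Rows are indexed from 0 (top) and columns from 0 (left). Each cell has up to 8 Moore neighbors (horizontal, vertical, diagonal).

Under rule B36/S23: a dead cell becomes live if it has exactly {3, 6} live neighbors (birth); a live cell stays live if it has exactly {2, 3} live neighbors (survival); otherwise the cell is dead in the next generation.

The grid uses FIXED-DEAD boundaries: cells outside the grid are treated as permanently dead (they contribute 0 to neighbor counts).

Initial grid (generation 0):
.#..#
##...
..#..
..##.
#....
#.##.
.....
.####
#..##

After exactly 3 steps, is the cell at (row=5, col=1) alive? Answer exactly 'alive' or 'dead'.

Answer: alive

Derivation:
Simulating step by step:
Generation 0 (given above): 18 live cells
Generation 1: 17 live cells
##...
###..
..##.
.###.
.....
.#...
....#
.##.#
.#..#
Generation 2: 18 live cells
#.#..
#..#.
##...
.#.#.
.#...
.....
.###.
.##.#
.###.
Generation 3: 15 live cells
.#...
#.#..
##...
.#...
..#..
.#...
.#.#.
#..##
.#.#.

Cell (5,1) at generation 3: 1 -> alive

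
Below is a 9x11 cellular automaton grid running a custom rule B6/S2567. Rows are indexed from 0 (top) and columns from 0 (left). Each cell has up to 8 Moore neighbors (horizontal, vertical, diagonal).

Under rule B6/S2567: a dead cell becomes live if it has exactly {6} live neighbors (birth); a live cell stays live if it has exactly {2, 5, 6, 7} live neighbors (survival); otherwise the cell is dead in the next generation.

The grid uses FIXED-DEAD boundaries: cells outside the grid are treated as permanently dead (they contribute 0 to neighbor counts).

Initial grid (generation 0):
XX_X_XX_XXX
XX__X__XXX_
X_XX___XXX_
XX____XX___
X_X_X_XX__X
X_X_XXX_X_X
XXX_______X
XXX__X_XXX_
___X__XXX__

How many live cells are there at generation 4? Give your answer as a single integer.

Answer: 0

Derivation:
Simulating step by step:
Generation 0 (given above): 52 live cells
Generation 1: 24 live cells
_____XX___X
_X_____XXX_
_X_X___XX__
_X_____X___
_XX_XXXX___
____X_____X
_X________X
_X_________
___________
Generation 2: 8 live cells
______X____
___________
_X______X__
___________
_XX_X__X___
____X______
___________
___________
___________
Generation 3: 0 live cells
___________
___________
___________
___________
___________
___________
___________
___________
___________
Generation 4: 0 live cells
___________
___________
___________
___________
___________
___________
___________
___________
___________
Population at generation 4: 0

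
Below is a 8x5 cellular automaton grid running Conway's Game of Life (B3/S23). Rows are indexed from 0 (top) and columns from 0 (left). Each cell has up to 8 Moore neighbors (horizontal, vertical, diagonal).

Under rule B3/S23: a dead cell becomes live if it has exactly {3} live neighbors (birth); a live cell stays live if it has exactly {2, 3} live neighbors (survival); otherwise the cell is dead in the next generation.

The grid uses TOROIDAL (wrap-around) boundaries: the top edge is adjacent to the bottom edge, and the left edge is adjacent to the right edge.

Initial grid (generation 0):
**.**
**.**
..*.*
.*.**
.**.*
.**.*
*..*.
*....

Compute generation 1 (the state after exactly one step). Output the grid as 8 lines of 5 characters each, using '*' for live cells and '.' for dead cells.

Simulating step by step:
Generation 0 (given above): 22 live cells
Generation 1: 10 live cells
(generation 1 grid is the final answer)

Answer: ...*.
.....
.....
.*..*
....*
....*
*.**.
..**.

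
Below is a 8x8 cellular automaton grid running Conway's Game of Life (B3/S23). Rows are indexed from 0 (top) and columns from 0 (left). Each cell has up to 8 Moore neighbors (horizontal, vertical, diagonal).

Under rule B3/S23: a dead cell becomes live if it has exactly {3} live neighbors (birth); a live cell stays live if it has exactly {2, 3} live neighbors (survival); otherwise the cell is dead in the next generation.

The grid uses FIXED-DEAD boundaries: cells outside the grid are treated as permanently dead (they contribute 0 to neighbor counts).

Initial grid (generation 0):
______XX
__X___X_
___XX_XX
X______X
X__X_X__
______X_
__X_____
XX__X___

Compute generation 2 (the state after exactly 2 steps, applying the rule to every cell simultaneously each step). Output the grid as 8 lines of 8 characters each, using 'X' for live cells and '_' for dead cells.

Answer: ________
____XX__
__XX_X_X
_____X_X
______X_
________
________
________

Derivation:
Simulating step by step:
Generation 0 (given above): 18 live cells
Generation 1: 13 live cells
______XX
___X____
___X_XXX
___X_X_X
______X_
________
_X______
_X______
Generation 2: 9 live cells
(generation 2 grid is the final answer)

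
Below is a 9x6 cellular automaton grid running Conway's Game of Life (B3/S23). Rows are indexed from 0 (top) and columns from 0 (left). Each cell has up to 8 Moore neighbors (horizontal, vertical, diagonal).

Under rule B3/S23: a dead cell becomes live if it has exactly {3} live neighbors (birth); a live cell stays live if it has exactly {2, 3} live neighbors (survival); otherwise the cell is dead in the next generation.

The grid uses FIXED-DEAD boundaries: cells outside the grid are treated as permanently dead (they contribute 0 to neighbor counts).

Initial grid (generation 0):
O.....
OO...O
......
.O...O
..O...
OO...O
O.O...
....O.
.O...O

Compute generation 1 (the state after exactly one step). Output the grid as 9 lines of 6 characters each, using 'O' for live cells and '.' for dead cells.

Simulating step by step:
Generation 0 (given above): 15 live cells
Generation 1: 12 live cells
(generation 1 grid is the final answer)

Answer: OO....
OO....
OO....
......
O.O...
O.O...
O.....
.O....
......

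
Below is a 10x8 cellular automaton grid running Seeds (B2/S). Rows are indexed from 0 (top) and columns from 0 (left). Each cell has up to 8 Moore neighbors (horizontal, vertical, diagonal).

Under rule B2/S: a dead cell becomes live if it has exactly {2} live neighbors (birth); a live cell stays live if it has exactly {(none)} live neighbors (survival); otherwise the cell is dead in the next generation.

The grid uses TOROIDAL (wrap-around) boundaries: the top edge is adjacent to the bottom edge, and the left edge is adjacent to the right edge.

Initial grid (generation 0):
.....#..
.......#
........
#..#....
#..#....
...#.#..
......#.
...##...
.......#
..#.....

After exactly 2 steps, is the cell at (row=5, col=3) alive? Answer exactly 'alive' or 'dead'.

Simulating step by step:
Generation 0 (given above): 13 live cells
Generation 1: 20 live cells
......#.
......#.
#......#
.##.#..#
.#.....#
..#...##
..#.....
.....###
..#.#...
......#.
Generation 2: 17 live cells
........
#....#..
..##.#..
...#....
.....#..
...#....
##.#....
.##.#...
...#....
...#...#

Cell (5,3) at generation 2: 1 -> alive

Answer: alive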